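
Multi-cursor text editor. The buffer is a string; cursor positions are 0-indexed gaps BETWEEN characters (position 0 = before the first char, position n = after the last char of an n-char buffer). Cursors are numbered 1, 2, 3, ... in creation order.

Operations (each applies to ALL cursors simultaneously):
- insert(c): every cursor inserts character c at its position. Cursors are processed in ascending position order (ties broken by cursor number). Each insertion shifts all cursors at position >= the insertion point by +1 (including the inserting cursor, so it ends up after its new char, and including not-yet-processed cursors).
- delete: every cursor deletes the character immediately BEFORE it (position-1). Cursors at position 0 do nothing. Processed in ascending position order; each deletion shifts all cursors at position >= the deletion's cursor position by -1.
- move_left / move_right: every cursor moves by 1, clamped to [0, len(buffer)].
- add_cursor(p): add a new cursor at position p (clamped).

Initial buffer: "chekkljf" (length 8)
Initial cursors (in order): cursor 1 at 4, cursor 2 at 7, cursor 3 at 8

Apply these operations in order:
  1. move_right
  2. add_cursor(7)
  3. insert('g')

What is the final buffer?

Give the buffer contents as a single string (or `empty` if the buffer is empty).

After op 1 (move_right): buffer="chekkljf" (len 8), cursors c1@5 c2@8 c3@8, authorship ........
After op 2 (add_cursor(7)): buffer="chekkljf" (len 8), cursors c1@5 c4@7 c2@8 c3@8, authorship ........
After op 3 (insert('g')): buffer="chekkgljgfgg" (len 12), cursors c1@6 c4@9 c2@12 c3@12, authorship .....1..4.23

Answer: chekkgljgfgg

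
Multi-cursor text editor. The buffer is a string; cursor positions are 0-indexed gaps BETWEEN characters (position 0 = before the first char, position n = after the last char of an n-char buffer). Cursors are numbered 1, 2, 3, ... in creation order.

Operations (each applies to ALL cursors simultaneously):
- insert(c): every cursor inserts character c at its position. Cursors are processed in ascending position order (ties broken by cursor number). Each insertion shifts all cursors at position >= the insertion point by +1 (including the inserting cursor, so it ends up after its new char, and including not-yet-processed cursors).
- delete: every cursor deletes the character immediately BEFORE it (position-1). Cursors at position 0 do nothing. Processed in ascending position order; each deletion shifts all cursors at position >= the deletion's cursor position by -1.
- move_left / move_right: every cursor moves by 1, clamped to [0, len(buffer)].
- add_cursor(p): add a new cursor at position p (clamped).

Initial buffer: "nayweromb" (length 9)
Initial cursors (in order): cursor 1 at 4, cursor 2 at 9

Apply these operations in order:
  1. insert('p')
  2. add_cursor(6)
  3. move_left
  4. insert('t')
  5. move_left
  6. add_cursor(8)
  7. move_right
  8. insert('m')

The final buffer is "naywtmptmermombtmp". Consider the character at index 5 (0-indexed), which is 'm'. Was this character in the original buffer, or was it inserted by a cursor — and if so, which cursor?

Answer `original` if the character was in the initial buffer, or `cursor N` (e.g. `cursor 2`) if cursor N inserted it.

Answer: cursor 1

Derivation:
After op 1 (insert('p')): buffer="naywperombp" (len 11), cursors c1@5 c2@11, authorship ....1.....2
After op 2 (add_cursor(6)): buffer="naywperombp" (len 11), cursors c1@5 c3@6 c2@11, authorship ....1.....2
After op 3 (move_left): buffer="naywperombp" (len 11), cursors c1@4 c3@5 c2@10, authorship ....1.....2
After op 4 (insert('t')): buffer="naywtpterombtp" (len 14), cursors c1@5 c3@7 c2@13, authorship ....113.....22
After op 5 (move_left): buffer="naywtpterombtp" (len 14), cursors c1@4 c3@6 c2@12, authorship ....113.....22
After op 6 (add_cursor(8)): buffer="naywtpterombtp" (len 14), cursors c1@4 c3@6 c4@8 c2@12, authorship ....113.....22
After op 7 (move_right): buffer="naywtpterombtp" (len 14), cursors c1@5 c3@7 c4@9 c2@13, authorship ....113.....22
After op 8 (insert('m')): buffer="naywtmptmermombtmp" (len 18), cursors c1@6 c3@9 c4@12 c2@17, authorship ....11133..4...222
Authorship (.=original, N=cursor N): . . . . 1 1 1 3 3 . . 4 . . . 2 2 2
Index 5: author = 1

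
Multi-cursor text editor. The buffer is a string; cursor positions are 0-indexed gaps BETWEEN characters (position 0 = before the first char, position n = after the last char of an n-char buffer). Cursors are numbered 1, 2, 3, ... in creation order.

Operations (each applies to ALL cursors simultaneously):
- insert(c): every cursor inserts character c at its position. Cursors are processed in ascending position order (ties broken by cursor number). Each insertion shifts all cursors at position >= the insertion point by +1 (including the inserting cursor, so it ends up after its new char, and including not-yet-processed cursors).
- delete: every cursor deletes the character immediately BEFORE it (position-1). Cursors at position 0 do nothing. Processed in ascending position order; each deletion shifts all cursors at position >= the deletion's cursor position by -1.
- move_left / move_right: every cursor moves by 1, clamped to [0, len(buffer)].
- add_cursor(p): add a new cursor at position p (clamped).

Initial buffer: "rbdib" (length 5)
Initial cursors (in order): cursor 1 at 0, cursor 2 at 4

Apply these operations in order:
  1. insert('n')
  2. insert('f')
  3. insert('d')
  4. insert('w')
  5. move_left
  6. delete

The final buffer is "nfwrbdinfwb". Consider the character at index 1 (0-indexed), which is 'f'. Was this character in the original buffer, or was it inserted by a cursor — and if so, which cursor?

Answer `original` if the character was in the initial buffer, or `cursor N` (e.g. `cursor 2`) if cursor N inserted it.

After op 1 (insert('n')): buffer="nrbdinb" (len 7), cursors c1@1 c2@6, authorship 1....2.
After op 2 (insert('f')): buffer="nfrbdinfb" (len 9), cursors c1@2 c2@8, authorship 11....22.
After op 3 (insert('d')): buffer="nfdrbdinfdb" (len 11), cursors c1@3 c2@10, authorship 111....222.
After op 4 (insert('w')): buffer="nfdwrbdinfdwb" (len 13), cursors c1@4 c2@12, authorship 1111....2222.
After op 5 (move_left): buffer="nfdwrbdinfdwb" (len 13), cursors c1@3 c2@11, authorship 1111....2222.
After op 6 (delete): buffer="nfwrbdinfwb" (len 11), cursors c1@2 c2@9, authorship 111....222.
Authorship (.=original, N=cursor N): 1 1 1 . . . . 2 2 2 .
Index 1: author = 1

Answer: cursor 1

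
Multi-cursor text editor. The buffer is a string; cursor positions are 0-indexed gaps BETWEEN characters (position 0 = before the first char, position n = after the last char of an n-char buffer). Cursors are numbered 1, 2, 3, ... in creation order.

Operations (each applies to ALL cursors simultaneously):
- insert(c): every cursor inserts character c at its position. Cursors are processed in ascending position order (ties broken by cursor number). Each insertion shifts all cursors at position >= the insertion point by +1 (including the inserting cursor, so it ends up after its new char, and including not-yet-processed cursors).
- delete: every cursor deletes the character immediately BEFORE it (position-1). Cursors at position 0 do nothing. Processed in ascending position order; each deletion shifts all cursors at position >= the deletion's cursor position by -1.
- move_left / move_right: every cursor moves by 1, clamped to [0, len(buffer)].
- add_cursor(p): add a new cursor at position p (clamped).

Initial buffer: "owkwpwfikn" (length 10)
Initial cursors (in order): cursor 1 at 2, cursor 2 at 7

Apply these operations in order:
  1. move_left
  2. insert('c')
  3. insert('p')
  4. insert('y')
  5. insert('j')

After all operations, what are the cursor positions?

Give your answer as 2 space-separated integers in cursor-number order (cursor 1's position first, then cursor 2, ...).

After op 1 (move_left): buffer="owkwpwfikn" (len 10), cursors c1@1 c2@6, authorship ..........
After op 2 (insert('c')): buffer="ocwkwpwcfikn" (len 12), cursors c1@2 c2@8, authorship .1.....2....
After op 3 (insert('p')): buffer="ocpwkwpwcpfikn" (len 14), cursors c1@3 c2@10, authorship .11.....22....
After op 4 (insert('y')): buffer="ocpywkwpwcpyfikn" (len 16), cursors c1@4 c2@12, authorship .111.....222....
After op 5 (insert('j')): buffer="ocpyjwkwpwcpyjfikn" (len 18), cursors c1@5 c2@14, authorship .1111.....2222....

Answer: 5 14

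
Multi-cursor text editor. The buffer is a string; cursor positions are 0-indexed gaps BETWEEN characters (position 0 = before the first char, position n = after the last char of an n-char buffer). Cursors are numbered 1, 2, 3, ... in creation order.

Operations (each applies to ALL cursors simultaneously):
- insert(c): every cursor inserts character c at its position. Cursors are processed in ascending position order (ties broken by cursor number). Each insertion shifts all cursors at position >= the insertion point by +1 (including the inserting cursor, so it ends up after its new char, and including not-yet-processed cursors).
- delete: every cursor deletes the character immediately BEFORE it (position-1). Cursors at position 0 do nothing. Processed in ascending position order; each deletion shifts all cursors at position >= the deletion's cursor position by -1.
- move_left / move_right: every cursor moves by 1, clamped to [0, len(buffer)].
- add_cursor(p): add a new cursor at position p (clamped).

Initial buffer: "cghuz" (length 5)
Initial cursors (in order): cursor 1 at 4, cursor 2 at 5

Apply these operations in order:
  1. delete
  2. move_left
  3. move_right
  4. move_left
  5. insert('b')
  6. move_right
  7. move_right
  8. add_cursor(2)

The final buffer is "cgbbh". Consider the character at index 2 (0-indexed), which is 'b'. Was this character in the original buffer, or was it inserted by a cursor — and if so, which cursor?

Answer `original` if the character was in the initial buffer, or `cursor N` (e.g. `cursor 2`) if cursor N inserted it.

After op 1 (delete): buffer="cgh" (len 3), cursors c1@3 c2@3, authorship ...
After op 2 (move_left): buffer="cgh" (len 3), cursors c1@2 c2@2, authorship ...
After op 3 (move_right): buffer="cgh" (len 3), cursors c1@3 c2@3, authorship ...
After op 4 (move_left): buffer="cgh" (len 3), cursors c1@2 c2@2, authorship ...
After op 5 (insert('b')): buffer="cgbbh" (len 5), cursors c1@4 c2@4, authorship ..12.
After op 6 (move_right): buffer="cgbbh" (len 5), cursors c1@5 c2@5, authorship ..12.
After op 7 (move_right): buffer="cgbbh" (len 5), cursors c1@5 c2@5, authorship ..12.
After op 8 (add_cursor(2)): buffer="cgbbh" (len 5), cursors c3@2 c1@5 c2@5, authorship ..12.
Authorship (.=original, N=cursor N): . . 1 2 .
Index 2: author = 1

Answer: cursor 1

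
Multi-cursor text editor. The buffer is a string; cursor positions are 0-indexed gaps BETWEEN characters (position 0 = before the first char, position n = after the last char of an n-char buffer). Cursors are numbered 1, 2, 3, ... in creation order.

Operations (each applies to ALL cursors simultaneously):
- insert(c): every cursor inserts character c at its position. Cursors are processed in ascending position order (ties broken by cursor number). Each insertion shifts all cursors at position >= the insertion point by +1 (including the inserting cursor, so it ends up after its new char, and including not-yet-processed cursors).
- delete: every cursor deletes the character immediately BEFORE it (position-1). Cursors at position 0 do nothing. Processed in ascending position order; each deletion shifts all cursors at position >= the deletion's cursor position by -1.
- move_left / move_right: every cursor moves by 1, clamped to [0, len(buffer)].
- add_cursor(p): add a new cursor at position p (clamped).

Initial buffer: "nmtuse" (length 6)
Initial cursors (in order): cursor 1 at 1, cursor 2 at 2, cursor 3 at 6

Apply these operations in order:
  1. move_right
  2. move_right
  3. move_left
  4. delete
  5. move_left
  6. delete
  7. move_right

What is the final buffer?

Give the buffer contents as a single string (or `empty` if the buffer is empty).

Answer: ue

Derivation:
After op 1 (move_right): buffer="nmtuse" (len 6), cursors c1@2 c2@3 c3@6, authorship ......
After op 2 (move_right): buffer="nmtuse" (len 6), cursors c1@3 c2@4 c3@6, authorship ......
After op 3 (move_left): buffer="nmtuse" (len 6), cursors c1@2 c2@3 c3@5, authorship ......
After op 4 (delete): buffer="nue" (len 3), cursors c1@1 c2@1 c3@2, authorship ...
After op 5 (move_left): buffer="nue" (len 3), cursors c1@0 c2@0 c3@1, authorship ...
After op 6 (delete): buffer="ue" (len 2), cursors c1@0 c2@0 c3@0, authorship ..
After op 7 (move_right): buffer="ue" (len 2), cursors c1@1 c2@1 c3@1, authorship ..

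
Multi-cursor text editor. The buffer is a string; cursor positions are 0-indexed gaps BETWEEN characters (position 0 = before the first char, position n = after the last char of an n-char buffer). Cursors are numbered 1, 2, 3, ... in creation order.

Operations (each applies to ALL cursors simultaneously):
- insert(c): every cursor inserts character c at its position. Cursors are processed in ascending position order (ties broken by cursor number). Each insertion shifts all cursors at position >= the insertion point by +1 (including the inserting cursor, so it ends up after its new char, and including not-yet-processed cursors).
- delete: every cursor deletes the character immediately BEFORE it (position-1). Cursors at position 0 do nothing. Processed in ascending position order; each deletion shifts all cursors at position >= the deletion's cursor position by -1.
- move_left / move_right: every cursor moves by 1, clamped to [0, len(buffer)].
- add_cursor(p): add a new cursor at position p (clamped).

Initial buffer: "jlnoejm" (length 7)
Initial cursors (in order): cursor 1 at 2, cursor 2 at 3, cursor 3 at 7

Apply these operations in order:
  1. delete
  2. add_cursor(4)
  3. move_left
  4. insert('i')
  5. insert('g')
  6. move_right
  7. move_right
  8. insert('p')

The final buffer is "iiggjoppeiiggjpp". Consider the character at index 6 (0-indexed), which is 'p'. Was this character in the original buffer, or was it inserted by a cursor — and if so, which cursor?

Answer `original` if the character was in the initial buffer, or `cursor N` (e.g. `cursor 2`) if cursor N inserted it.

Answer: cursor 1

Derivation:
After op 1 (delete): buffer="joej" (len 4), cursors c1@1 c2@1 c3@4, authorship ....
After op 2 (add_cursor(4)): buffer="joej" (len 4), cursors c1@1 c2@1 c3@4 c4@4, authorship ....
After op 3 (move_left): buffer="joej" (len 4), cursors c1@0 c2@0 c3@3 c4@3, authorship ....
After op 4 (insert('i')): buffer="iijoeiij" (len 8), cursors c1@2 c2@2 c3@7 c4@7, authorship 12...34.
After op 5 (insert('g')): buffer="iiggjoeiiggj" (len 12), cursors c1@4 c2@4 c3@11 c4@11, authorship 1212...3434.
After op 6 (move_right): buffer="iiggjoeiiggj" (len 12), cursors c1@5 c2@5 c3@12 c4@12, authorship 1212...3434.
After op 7 (move_right): buffer="iiggjoeiiggj" (len 12), cursors c1@6 c2@6 c3@12 c4@12, authorship 1212...3434.
After op 8 (insert('p')): buffer="iiggjoppeiiggjpp" (len 16), cursors c1@8 c2@8 c3@16 c4@16, authorship 1212..12.3434.34
Authorship (.=original, N=cursor N): 1 2 1 2 . . 1 2 . 3 4 3 4 . 3 4
Index 6: author = 1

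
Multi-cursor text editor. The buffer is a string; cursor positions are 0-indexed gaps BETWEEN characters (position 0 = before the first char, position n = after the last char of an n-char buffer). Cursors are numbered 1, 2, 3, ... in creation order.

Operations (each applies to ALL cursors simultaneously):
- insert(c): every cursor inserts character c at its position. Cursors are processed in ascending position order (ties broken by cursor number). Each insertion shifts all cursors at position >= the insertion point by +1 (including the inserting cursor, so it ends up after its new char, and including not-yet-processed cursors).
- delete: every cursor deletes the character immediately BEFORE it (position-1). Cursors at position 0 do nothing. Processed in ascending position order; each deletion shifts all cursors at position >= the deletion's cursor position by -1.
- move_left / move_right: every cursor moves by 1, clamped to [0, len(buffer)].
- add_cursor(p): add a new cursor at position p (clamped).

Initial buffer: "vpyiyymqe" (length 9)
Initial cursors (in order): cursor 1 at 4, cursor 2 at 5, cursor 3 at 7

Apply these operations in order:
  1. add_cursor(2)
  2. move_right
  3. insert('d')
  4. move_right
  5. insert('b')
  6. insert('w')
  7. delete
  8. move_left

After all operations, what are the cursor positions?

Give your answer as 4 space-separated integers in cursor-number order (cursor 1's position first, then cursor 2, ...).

After op 1 (add_cursor(2)): buffer="vpyiyymqe" (len 9), cursors c4@2 c1@4 c2@5 c3@7, authorship .........
After op 2 (move_right): buffer="vpyiyymqe" (len 9), cursors c4@3 c1@5 c2@6 c3@8, authorship .........
After op 3 (insert('d')): buffer="vpydiydydmqde" (len 13), cursors c4@4 c1@7 c2@9 c3@12, authorship ...4..1.2..3.
After op 4 (move_right): buffer="vpydiydydmqde" (len 13), cursors c4@5 c1@8 c2@10 c3@13, authorship ...4..1.2..3.
After op 5 (insert('b')): buffer="vpydibydybdmbqdeb" (len 17), cursors c4@6 c1@10 c2@13 c3@17, authorship ...4.4.1.12.2.3.3
After op 6 (insert('w')): buffer="vpydibwydybwdmbwqdebw" (len 21), cursors c4@7 c1@12 c2@16 c3@21, authorship ...4.44.1.112.22.3.33
After op 7 (delete): buffer="vpydibydybdmbqdeb" (len 17), cursors c4@6 c1@10 c2@13 c3@17, authorship ...4.4.1.12.2.3.3
After op 8 (move_left): buffer="vpydibydybdmbqdeb" (len 17), cursors c4@5 c1@9 c2@12 c3@16, authorship ...4.4.1.12.2.3.3

Answer: 9 12 16 5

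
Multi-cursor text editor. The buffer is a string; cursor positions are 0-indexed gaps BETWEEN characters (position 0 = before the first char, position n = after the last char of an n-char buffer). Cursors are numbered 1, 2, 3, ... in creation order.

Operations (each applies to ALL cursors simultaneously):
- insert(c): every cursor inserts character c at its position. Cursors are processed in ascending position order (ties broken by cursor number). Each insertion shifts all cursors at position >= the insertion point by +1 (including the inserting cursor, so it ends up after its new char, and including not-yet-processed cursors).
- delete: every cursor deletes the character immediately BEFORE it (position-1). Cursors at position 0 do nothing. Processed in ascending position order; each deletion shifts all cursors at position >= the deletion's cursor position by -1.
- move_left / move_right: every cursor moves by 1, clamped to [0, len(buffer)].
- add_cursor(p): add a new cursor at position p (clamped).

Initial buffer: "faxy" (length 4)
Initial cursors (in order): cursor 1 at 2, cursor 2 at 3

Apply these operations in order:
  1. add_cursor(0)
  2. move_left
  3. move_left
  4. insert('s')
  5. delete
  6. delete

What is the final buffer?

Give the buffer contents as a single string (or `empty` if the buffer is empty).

Answer: axy

Derivation:
After op 1 (add_cursor(0)): buffer="faxy" (len 4), cursors c3@0 c1@2 c2@3, authorship ....
After op 2 (move_left): buffer="faxy" (len 4), cursors c3@0 c1@1 c2@2, authorship ....
After op 3 (move_left): buffer="faxy" (len 4), cursors c1@0 c3@0 c2@1, authorship ....
After op 4 (insert('s')): buffer="ssfsaxy" (len 7), cursors c1@2 c3@2 c2@4, authorship 13.2...
After op 5 (delete): buffer="faxy" (len 4), cursors c1@0 c3@0 c2@1, authorship ....
After op 6 (delete): buffer="axy" (len 3), cursors c1@0 c2@0 c3@0, authorship ...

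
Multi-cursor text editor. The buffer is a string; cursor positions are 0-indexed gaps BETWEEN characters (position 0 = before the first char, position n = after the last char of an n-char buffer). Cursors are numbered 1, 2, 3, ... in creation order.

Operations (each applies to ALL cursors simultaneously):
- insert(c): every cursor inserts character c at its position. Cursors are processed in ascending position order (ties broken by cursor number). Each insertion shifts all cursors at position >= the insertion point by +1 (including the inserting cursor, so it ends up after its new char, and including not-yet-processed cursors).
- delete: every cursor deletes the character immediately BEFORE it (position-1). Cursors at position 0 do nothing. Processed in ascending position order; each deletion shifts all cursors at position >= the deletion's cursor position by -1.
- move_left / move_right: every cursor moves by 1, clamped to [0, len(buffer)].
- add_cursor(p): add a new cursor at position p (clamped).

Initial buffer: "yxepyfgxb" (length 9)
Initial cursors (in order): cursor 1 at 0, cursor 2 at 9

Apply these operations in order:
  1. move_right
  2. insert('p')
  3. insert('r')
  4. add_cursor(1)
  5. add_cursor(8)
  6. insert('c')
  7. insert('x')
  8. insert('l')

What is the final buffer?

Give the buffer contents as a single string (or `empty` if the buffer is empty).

Answer: ycxlprcxlxepyfcxlgxbprcxl

Derivation:
After op 1 (move_right): buffer="yxepyfgxb" (len 9), cursors c1@1 c2@9, authorship .........
After op 2 (insert('p')): buffer="ypxepyfgxbp" (len 11), cursors c1@2 c2@11, authorship .1........2
After op 3 (insert('r')): buffer="yprxepyfgxbpr" (len 13), cursors c1@3 c2@13, authorship .11........22
After op 4 (add_cursor(1)): buffer="yprxepyfgxbpr" (len 13), cursors c3@1 c1@3 c2@13, authorship .11........22
After op 5 (add_cursor(8)): buffer="yprxepyfgxbpr" (len 13), cursors c3@1 c1@3 c4@8 c2@13, authorship .11........22
After op 6 (insert('c')): buffer="ycprcxepyfcgxbprc" (len 17), cursors c3@2 c1@5 c4@11 c2@17, authorship .3111.....4...222
After op 7 (insert('x')): buffer="ycxprcxxepyfcxgxbprcx" (len 21), cursors c3@3 c1@7 c4@14 c2@21, authorship .331111.....44...2222
After op 8 (insert('l')): buffer="ycxlprcxlxepyfcxlgxbprcxl" (len 25), cursors c3@4 c1@9 c4@17 c2@25, authorship .33311111.....444...22222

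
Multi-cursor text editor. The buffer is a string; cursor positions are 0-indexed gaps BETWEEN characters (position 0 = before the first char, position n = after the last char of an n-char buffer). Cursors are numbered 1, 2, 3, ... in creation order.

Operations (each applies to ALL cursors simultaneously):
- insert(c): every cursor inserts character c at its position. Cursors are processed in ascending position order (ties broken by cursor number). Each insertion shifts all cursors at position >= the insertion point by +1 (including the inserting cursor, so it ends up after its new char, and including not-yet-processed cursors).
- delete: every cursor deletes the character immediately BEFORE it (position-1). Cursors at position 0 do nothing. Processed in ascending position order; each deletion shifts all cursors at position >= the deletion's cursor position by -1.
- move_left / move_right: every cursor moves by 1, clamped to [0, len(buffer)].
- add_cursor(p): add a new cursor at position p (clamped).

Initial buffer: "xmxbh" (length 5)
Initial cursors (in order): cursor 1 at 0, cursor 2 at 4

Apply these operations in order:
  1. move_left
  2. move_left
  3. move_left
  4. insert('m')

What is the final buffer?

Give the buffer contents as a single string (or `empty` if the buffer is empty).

After op 1 (move_left): buffer="xmxbh" (len 5), cursors c1@0 c2@3, authorship .....
After op 2 (move_left): buffer="xmxbh" (len 5), cursors c1@0 c2@2, authorship .....
After op 3 (move_left): buffer="xmxbh" (len 5), cursors c1@0 c2@1, authorship .....
After op 4 (insert('m')): buffer="mxmmxbh" (len 7), cursors c1@1 c2@3, authorship 1.2....

Answer: mxmmxbh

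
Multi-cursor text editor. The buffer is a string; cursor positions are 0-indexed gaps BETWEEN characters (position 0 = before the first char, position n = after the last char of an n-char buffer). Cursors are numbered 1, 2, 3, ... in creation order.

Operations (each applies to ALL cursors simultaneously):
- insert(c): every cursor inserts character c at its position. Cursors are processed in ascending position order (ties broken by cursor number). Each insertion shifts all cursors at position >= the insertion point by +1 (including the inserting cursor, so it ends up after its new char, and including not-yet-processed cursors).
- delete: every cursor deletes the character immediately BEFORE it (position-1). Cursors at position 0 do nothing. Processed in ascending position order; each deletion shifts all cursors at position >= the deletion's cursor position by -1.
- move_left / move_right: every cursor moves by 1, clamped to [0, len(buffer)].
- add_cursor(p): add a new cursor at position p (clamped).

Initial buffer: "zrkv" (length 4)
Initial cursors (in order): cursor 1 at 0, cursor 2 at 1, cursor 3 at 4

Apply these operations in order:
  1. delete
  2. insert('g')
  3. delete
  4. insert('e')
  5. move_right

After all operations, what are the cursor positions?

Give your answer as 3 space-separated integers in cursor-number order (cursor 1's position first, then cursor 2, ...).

After op 1 (delete): buffer="rk" (len 2), cursors c1@0 c2@0 c3@2, authorship ..
After op 2 (insert('g')): buffer="ggrkg" (len 5), cursors c1@2 c2@2 c3@5, authorship 12..3
After op 3 (delete): buffer="rk" (len 2), cursors c1@0 c2@0 c3@2, authorship ..
After op 4 (insert('e')): buffer="eerke" (len 5), cursors c1@2 c2@2 c3@5, authorship 12..3
After op 5 (move_right): buffer="eerke" (len 5), cursors c1@3 c2@3 c3@5, authorship 12..3

Answer: 3 3 5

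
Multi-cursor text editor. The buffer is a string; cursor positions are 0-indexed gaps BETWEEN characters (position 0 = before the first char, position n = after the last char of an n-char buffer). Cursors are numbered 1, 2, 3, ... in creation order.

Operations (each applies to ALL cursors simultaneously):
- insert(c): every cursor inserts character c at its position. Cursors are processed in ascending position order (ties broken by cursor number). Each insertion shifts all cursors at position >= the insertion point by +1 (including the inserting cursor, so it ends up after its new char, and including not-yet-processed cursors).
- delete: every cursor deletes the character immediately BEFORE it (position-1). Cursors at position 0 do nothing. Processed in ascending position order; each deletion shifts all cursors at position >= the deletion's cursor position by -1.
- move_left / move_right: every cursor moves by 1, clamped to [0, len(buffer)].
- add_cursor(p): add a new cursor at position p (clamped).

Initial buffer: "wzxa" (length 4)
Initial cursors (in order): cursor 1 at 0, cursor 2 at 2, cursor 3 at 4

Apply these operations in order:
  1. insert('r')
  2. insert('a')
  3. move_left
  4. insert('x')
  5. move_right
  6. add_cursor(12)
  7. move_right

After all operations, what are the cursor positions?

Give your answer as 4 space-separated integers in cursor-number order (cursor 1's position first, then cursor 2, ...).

Answer: 4 9 13 13

Derivation:
After op 1 (insert('r')): buffer="rwzrxar" (len 7), cursors c1@1 c2@4 c3@7, authorship 1..2..3
After op 2 (insert('a')): buffer="rawzraxara" (len 10), cursors c1@2 c2@6 c3@10, authorship 11..22..33
After op 3 (move_left): buffer="rawzraxara" (len 10), cursors c1@1 c2@5 c3@9, authorship 11..22..33
After op 4 (insert('x')): buffer="rxawzrxaxarxa" (len 13), cursors c1@2 c2@7 c3@12, authorship 111..222..333
After op 5 (move_right): buffer="rxawzrxaxarxa" (len 13), cursors c1@3 c2@8 c3@13, authorship 111..222..333
After op 6 (add_cursor(12)): buffer="rxawzrxaxarxa" (len 13), cursors c1@3 c2@8 c4@12 c3@13, authorship 111..222..333
After op 7 (move_right): buffer="rxawzrxaxarxa" (len 13), cursors c1@4 c2@9 c3@13 c4@13, authorship 111..222..333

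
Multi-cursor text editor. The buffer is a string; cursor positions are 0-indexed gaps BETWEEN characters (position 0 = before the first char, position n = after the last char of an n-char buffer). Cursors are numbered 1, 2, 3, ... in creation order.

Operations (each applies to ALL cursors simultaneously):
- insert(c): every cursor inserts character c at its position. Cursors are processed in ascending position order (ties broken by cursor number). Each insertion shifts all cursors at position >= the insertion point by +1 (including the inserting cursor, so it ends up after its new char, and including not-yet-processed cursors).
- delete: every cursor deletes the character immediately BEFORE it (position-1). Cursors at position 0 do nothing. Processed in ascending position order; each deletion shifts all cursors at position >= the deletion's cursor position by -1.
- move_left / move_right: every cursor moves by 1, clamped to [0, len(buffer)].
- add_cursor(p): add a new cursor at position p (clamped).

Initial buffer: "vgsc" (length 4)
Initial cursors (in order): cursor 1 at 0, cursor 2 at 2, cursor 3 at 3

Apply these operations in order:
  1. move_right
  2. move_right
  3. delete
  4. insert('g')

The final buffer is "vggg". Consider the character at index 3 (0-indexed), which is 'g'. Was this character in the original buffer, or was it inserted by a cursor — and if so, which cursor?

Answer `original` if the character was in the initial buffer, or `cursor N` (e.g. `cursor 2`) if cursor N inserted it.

After op 1 (move_right): buffer="vgsc" (len 4), cursors c1@1 c2@3 c3@4, authorship ....
After op 2 (move_right): buffer="vgsc" (len 4), cursors c1@2 c2@4 c3@4, authorship ....
After op 3 (delete): buffer="v" (len 1), cursors c1@1 c2@1 c3@1, authorship .
After op 4 (insert('g')): buffer="vggg" (len 4), cursors c1@4 c2@4 c3@4, authorship .123
Authorship (.=original, N=cursor N): . 1 2 3
Index 3: author = 3

Answer: cursor 3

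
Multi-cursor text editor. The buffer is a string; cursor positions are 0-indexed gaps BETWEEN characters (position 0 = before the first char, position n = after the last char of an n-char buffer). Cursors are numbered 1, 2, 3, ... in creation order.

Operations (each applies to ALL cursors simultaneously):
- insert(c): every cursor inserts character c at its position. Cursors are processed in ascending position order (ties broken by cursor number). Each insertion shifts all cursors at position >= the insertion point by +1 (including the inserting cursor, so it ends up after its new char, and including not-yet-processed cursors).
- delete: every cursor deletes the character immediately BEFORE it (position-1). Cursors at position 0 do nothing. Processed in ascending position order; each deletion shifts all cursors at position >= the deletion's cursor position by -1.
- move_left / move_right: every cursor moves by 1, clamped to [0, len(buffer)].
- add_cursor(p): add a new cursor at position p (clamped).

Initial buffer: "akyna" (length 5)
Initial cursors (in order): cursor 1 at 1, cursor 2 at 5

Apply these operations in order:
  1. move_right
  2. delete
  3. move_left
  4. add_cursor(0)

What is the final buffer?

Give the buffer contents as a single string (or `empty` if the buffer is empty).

After op 1 (move_right): buffer="akyna" (len 5), cursors c1@2 c2@5, authorship .....
After op 2 (delete): buffer="ayn" (len 3), cursors c1@1 c2@3, authorship ...
After op 3 (move_left): buffer="ayn" (len 3), cursors c1@0 c2@2, authorship ...
After op 4 (add_cursor(0)): buffer="ayn" (len 3), cursors c1@0 c3@0 c2@2, authorship ...

Answer: ayn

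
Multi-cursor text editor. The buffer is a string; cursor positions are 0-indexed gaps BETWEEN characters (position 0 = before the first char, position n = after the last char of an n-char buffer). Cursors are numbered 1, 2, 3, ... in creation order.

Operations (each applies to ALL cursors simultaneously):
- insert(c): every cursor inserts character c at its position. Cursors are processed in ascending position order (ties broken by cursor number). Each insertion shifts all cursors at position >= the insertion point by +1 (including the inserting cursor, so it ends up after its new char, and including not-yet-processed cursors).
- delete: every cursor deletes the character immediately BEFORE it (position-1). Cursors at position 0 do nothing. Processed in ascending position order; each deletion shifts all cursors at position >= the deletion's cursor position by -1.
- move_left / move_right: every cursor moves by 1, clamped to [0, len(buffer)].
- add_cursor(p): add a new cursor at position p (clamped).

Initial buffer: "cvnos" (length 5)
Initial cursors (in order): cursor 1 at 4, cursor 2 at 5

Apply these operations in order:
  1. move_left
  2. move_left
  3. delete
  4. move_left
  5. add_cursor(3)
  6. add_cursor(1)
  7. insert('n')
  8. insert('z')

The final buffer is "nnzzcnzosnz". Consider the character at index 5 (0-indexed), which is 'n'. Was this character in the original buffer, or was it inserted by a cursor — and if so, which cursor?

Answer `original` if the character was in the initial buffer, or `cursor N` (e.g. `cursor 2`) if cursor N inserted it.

After op 1 (move_left): buffer="cvnos" (len 5), cursors c1@3 c2@4, authorship .....
After op 2 (move_left): buffer="cvnos" (len 5), cursors c1@2 c2@3, authorship .....
After op 3 (delete): buffer="cos" (len 3), cursors c1@1 c2@1, authorship ...
After op 4 (move_left): buffer="cos" (len 3), cursors c1@0 c2@0, authorship ...
After op 5 (add_cursor(3)): buffer="cos" (len 3), cursors c1@0 c2@0 c3@3, authorship ...
After op 6 (add_cursor(1)): buffer="cos" (len 3), cursors c1@0 c2@0 c4@1 c3@3, authorship ...
After op 7 (insert('n')): buffer="nncnosn" (len 7), cursors c1@2 c2@2 c4@4 c3@7, authorship 12.4..3
After op 8 (insert('z')): buffer="nnzzcnzosnz" (len 11), cursors c1@4 c2@4 c4@7 c3@11, authorship 1212.44..33
Authorship (.=original, N=cursor N): 1 2 1 2 . 4 4 . . 3 3
Index 5: author = 4

Answer: cursor 4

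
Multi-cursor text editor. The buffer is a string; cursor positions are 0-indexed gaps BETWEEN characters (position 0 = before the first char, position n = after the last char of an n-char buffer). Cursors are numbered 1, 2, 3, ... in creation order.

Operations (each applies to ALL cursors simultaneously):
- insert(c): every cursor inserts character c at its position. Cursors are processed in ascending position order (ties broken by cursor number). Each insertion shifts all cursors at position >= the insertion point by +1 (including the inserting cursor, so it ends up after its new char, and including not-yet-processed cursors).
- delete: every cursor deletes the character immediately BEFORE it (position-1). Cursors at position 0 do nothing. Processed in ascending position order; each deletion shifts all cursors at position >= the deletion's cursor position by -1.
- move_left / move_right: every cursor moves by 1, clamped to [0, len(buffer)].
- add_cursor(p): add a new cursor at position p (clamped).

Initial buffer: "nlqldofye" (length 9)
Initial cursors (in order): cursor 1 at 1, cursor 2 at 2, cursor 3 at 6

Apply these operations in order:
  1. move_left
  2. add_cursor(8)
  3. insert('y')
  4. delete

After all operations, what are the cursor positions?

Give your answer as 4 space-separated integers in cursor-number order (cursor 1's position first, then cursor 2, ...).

Answer: 0 1 5 8

Derivation:
After op 1 (move_left): buffer="nlqldofye" (len 9), cursors c1@0 c2@1 c3@5, authorship .........
After op 2 (add_cursor(8)): buffer="nlqldofye" (len 9), cursors c1@0 c2@1 c3@5 c4@8, authorship .........
After op 3 (insert('y')): buffer="ynylqldyofyye" (len 13), cursors c1@1 c2@3 c3@8 c4@12, authorship 1.2....3...4.
After op 4 (delete): buffer="nlqldofye" (len 9), cursors c1@0 c2@1 c3@5 c4@8, authorship .........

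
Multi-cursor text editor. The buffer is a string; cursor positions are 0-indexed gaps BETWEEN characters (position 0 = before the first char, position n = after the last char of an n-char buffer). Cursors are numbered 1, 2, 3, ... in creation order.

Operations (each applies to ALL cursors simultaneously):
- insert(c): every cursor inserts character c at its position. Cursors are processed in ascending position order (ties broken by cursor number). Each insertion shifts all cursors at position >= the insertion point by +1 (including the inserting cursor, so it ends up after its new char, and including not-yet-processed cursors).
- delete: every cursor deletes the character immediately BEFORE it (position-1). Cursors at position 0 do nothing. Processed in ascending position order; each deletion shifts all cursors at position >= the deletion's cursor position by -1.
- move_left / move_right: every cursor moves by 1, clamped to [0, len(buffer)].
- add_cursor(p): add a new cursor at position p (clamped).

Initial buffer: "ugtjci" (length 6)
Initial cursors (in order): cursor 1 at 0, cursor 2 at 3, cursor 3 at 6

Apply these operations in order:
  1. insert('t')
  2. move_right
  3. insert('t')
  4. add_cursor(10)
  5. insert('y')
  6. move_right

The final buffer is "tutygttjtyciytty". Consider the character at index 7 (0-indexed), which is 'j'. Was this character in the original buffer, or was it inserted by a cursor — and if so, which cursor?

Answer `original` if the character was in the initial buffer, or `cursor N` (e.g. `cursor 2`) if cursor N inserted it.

After op 1 (insert('t')): buffer="tugttjcit" (len 9), cursors c1@1 c2@5 c3@9, authorship 1...2...3
After op 2 (move_right): buffer="tugttjcit" (len 9), cursors c1@2 c2@6 c3@9, authorship 1...2...3
After op 3 (insert('t')): buffer="tutgttjtcitt" (len 12), cursors c1@3 c2@8 c3@12, authorship 1.1..2.2..33
After op 4 (add_cursor(10)): buffer="tutgttjtcitt" (len 12), cursors c1@3 c2@8 c4@10 c3@12, authorship 1.1..2.2..33
After op 5 (insert('y')): buffer="tutygttjtyciytty" (len 16), cursors c1@4 c2@10 c4@13 c3@16, authorship 1.11..2.22..4333
After op 6 (move_right): buffer="tutygttjtyciytty" (len 16), cursors c1@5 c2@11 c4@14 c3@16, authorship 1.11..2.22..4333
Authorship (.=original, N=cursor N): 1 . 1 1 . . 2 . 2 2 . . 4 3 3 3
Index 7: author = original

Answer: original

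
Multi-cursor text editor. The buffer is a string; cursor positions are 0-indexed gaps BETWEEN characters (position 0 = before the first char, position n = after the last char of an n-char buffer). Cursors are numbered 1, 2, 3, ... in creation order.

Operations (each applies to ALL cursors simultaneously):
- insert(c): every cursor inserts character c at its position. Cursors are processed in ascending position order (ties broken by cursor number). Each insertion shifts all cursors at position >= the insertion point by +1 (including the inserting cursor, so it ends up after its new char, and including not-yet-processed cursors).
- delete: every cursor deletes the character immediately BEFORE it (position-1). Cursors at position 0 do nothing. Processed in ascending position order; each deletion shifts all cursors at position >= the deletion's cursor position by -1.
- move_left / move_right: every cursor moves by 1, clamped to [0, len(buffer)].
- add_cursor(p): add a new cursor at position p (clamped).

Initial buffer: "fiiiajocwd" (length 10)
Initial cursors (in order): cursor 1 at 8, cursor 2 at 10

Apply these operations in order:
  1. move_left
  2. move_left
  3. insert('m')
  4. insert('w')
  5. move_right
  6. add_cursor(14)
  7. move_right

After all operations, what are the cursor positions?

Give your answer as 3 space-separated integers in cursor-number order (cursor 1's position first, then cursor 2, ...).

After op 1 (move_left): buffer="fiiiajocwd" (len 10), cursors c1@7 c2@9, authorship ..........
After op 2 (move_left): buffer="fiiiajocwd" (len 10), cursors c1@6 c2@8, authorship ..........
After op 3 (insert('m')): buffer="fiiiajmocmwd" (len 12), cursors c1@7 c2@10, authorship ......1..2..
After op 4 (insert('w')): buffer="fiiiajmwocmwwd" (len 14), cursors c1@8 c2@12, authorship ......11..22..
After op 5 (move_right): buffer="fiiiajmwocmwwd" (len 14), cursors c1@9 c2@13, authorship ......11..22..
After op 6 (add_cursor(14)): buffer="fiiiajmwocmwwd" (len 14), cursors c1@9 c2@13 c3@14, authorship ......11..22..
After op 7 (move_right): buffer="fiiiajmwocmwwd" (len 14), cursors c1@10 c2@14 c3@14, authorship ......11..22..

Answer: 10 14 14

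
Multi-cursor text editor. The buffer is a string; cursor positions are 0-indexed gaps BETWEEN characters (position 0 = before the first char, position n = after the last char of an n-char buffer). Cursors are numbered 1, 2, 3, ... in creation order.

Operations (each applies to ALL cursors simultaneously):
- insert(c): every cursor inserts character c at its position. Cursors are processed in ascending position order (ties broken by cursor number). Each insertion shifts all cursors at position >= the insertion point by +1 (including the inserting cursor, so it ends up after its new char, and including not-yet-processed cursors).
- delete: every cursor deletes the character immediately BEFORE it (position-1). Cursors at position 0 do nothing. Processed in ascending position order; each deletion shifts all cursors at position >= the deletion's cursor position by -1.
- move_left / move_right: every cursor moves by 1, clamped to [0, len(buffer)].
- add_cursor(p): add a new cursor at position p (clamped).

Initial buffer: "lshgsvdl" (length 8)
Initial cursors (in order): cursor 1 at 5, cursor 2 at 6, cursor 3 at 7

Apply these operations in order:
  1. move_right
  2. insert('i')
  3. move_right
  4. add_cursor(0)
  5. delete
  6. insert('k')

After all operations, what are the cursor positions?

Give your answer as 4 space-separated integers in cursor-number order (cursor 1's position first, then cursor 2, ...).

Answer: 9 12 12 1

Derivation:
After op 1 (move_right): buffer="lshgsvdl" (len 8), cursors c1@6 c2@7 c3@8, authorship ........
After op 2 (insert('i')): buffer="lshgsvidili" (len 11), cursors c1@7 c2@9 c3@11, authorship ......1.2.3
After op 3 (move_right): buffer="lshgsvidili" (len 11), cursors c1@8 c2@10 c3@11, authorship ......1.2.3
After op 4 (add_cursor(0)): buffer="lshgsvidili" (len 11), cursors c4@0 c1@8 c2@10 c3@11, authorship ......1.2.3
After op 5 (delete): buffer="lshgsvii" (len 8), cursors c4@0 c1@7 c2@8 c3@8, authorship ......12
After op 6 (insert('k')): buffer="klshgsvikikk" (len 12), cursors c4@1 c1@9 c2@12 c3@12, authorship 4......11223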